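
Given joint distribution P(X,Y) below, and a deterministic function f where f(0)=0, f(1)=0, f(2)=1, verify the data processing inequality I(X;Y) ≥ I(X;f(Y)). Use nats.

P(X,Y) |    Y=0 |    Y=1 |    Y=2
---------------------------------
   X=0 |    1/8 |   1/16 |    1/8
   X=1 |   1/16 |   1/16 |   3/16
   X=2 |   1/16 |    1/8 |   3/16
I(X;Y) = 0.0338, I(X;f(Y)) = 0.0126, inequality holds: 0.0338 ≥ 0.0126

Data Processing Inequality: For any Markov chain X → Y → Z, we have I(X;Y) ≥ I(X;Z).

Here Z = f(Y) is a deterministic function of Y, forming X → Y → Z.

Original I(X;Y) = 0.0338 nats

After applying f:
P(X,Z) where Z=f(Y):
- P(X,Z=0) = P(X,Y=0) + P(X,Y=1)
- P(X,Z=1) = P(X,Y=2)

I(X;Z) = I(X;f(Y)) = 0.0126 nats

Verification: 0.0338 ≥ 0.0126 ✓

Information cannot be created by processing; the function f can only lose information about X.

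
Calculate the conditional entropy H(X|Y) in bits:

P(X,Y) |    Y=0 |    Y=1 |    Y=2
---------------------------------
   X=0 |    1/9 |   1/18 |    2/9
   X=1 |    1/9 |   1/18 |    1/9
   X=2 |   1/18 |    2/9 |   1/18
1.3762 bits

Using the chain rule: H(X|Y) = H(X,Y) - H(Y)

First, compute H(X,Y) = 2.9477 bits

Marginal P(Y) = (5/18, 1/3, 7/18)
H(Y) = 1.5715 bits

H(X|Y) = H(X,Y) - H(Y) = 2.9477 - 1.5715 = 1.3762 bits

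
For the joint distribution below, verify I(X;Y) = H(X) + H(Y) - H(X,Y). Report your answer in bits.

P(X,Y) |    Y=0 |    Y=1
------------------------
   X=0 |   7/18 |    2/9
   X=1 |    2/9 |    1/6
I(X;Y) = 0.0030 bits

Mutual information has multiple equivalent forms:
- I(X;Y) = H(X) - H(X|Y)
- I(X;Y) = H(Y) - H(Y|X)
- I(X;Y) = H(X) + H(Y) - H(X,Y)

Computing all quantities:
H(X) = 0.9641, H(Y) = 0.9641, H(X,Y) = 1.9251
H(X|Y) = 0.9610, H(Y|X) = 0.9610

Verification:
H(X) - H(X|Y) = 0.9641 - 0.9610 = 0.0030
H(Y) - H(Y|X) = 0.9641 - 0.9610 = 0.0030
H(X) + H(Y) - H(X,Y) = 0.9641 + 0.9641 - 1.9251 = 0.0030

All forms give I(X;Y) = 0.0030 bits. ✓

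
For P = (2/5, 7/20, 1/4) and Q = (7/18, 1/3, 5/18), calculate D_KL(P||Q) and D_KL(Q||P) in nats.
D_KL(P||Q) = 0.0020, D_KL(Q||P) = 0.0020

KL divergence is not symmetric: D_KL(P||Q) ≠ D_KL(Q||P) in general.

D_KL(P||Q) = 0.0020 nats
D_KL(Q||P) = 0.0020 nats

In this case they happen to be equal (to 4 decimal places).

This asymmetry is why KL divergence is not a true distance metric.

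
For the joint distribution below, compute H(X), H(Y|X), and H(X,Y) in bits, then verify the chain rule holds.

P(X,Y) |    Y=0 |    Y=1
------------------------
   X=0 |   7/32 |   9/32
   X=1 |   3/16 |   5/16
H(X,Y) = 1.9716, H(X) = 1.0000, H(Y|X) = 0.9716 (all in bits)

Chain rule: H(X,Y) = H(X) + H(Y|X)

Left side — joint entropy directly:
H(X,Y) = -Σ p(x,y) log p(x,y) = 1.9716 bits

Right side — compute H(Y|X) from the conditional distributions:
P(X) = (1/2, 1/2), so H(X) = 1.0000 bits
H(Y|X) = Σ_x P(X=x) · H(Y|X=x):
  P(Y|X=0) = (7/16, 9/16), H(Y|X=0) = 0.9887, weight P(X=0) = 1/2
  P(Y|X=1) = (3/8, 5/8), H(Y|X=1) = 0.9544, weight P(X=1) = 1/2
H(Y|X) = 0.9716 bits

H(X) + H(Y|X) = 1.0000 + 0.9716 = 1.9716 bits

Both sides equal 1.9716 bits. ✓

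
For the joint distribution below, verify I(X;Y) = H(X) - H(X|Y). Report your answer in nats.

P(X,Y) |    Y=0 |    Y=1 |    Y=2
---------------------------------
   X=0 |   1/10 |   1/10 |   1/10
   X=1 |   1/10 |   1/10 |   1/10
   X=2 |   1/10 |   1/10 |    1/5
I(X;Y) = 0.0138 nats

Mutual information has multiple equivalent forms:
- I(X;Y) = H(X) - H(X|Y)
- I(X;Y) = H(Y) - H(Y|X)
- I(X;Y) = H(X) + H(Y) - H(X,Y)

Computing all quantities:
H(X) = 1.0889, H(Y) = 1.0889, H(X,Y) = 2.1640
H(X|Y) = 1.0751, H(Y|X) = 1.0751

Verification:
H(X) - H(X|Y) = 1.0889 - 1.0751 = 0.0138
H(Y) - H(Y|X) = 1.0889 - 1.0751 = 0.0138
H(X) + H(Y) - H(X,Y) = 1.0889 + 1.0889 - 2.1640 = 0.0138

All forms give I(X;Y) = 0.0138 nats. ✓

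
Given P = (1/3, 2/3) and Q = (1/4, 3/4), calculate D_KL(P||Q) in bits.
0.0251 bits

KL divergence: D_KL(P||Q) = Σ p(x) log(p(x)/q(x))

Computing term by term:
  x=0: 1/3 × log_2[(1/3)/(1/4)] = 1/3 × 0.4150 = 0.1383
  x=1: 2/3 × log_2[(2/3)/(3/4)] = 2/3 × -0.1699 = -0.1133

D_KL(P||Q) = 0.0251 bits

Note: KL divergence is always non-negative and equals 0 iff P = Q.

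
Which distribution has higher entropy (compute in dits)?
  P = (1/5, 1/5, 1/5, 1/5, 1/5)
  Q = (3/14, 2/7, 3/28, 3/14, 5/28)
P

Computing entropies in dits:
H(P) = 0.6990
H(Q) = 0.6797

Distribution P has higher entropy.

Intuition: The distribution closer to uniform (more spread out) has higher entropy.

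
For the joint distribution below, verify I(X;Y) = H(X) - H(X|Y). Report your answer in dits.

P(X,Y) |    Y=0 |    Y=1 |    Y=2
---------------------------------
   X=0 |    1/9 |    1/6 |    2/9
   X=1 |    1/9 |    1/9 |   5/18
I(X;Y) = 0.0038 dits

Mutual information has multiple equivalent forms:
- I(X;Y) = H(X) - H(X|Y)
- I(X;Y) = H(Y) - H(Y|X)
- I(X;Y) = H(X) + H(Y) - H(X,Y)

Computing all quantities:
H(X) = 0.3010, H(Y) = 0.4502, H(X,Y) = 0.7475
H(X|Y) = 0.2973, H(Y|X) = 0.4464

Verification:
H(X) - H(X|Y) = 0.3010 - 0.2973 = 0.0038
H(Y) - H(Y|X) = 0.4502 - 0.4464 = 0.0038
H(X) + H(Y) - H(X,Y) = 0.3010 + 0.4502 - 0.7475 = 0.0038

All forms give I(X;Y) = 0.0038 dits. ✓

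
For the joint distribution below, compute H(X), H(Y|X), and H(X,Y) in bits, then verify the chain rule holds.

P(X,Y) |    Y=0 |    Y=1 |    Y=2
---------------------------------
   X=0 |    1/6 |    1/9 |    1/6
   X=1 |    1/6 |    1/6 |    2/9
H(X,Y) = 2.5577, H(X) = 0.9911, H(Y|X) = 1.5667 (all in bits)

Chain rule: H(X,Y) = H(X) + H(Y|X)

Left side — joint entropy directly:
H(X,Y) = -Σ p(x,y) log p(x,y) = 2.5577 bits

Right side — compute H(Y|X) from the conditional distributions:
P(X) = (4/9, 5/9), so H(X) = 0.9911 bits
H(Y|X) = Σ_x P(X=x) · H(Y|X=x):
  P(Y|X=0) = (3/8, 1/4, 3/8), H(Y|X=0) = 1.5613, weight P(X=0) = 4/9
  P(Y|X=1) = (3/10, 3/10, 2/5), H(Y|X=1) = 1.5710, weight P(X=1) = 5/9
H(Y|X) = 1.5667 bits

H(X) + H(Y|X) = 0.9911 + 1.5667 = 2.5577 bits

Both sides equal 2.5577 bits. ✓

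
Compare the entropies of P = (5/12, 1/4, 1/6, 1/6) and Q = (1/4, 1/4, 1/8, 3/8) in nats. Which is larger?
Q

Computing entropies in nats:
H(P) = 1.3086
H(Q) = 1.3209

Distribution Q has higher entropy.

Intuition: The distribution closer to uniform (more spread out) has higher entropy.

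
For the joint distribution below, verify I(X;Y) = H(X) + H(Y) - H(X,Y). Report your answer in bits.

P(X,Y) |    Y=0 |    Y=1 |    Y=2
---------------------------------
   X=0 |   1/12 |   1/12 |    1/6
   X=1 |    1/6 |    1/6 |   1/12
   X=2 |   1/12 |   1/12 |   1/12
I(X;Y) = 0.0546 bits

Mutual information has multiple equivalent forms:
- I(X;Y) = H(X) - H(X|Y)
- I(X;Y) = H(Y) - H(Y|X)
- I(X;Y) = H(X) + H(Y) - H(X,Y)

Computing all quantities:
H(X) = 1.5546, H(Y) = 1.5850, H(X,Y) = 3.0850
H(X|Y) = 1.5000, H(Y|X) = 1.5304

Verification:
H(X) - H(X|Y) = 1.5546 - 1.5000 = 0.0546
H(Y) - H(Y|X) = 1.5850 - 1.5304 = 0.0546
H(X) + H(Y) - H(X,Y) = 1.5546 + 1.5850 - 3.0850 = 0.0546

All forms give I(X;Y) = 0.0546 bits. ✓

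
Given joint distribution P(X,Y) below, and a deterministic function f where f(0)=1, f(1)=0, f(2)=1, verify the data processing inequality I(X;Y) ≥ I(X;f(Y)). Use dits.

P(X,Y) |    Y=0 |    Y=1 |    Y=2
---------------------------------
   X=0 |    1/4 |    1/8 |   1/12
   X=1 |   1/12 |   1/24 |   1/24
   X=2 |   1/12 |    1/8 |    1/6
I(X;Y) = 0.0245, I(X;f(Y)) = 0.0012, inequality holds: 0.0245 ≥ 0.0012

Data Processing Inequality: For any Markov chain X → Y → Z, we have I(X;Y) ≥ I(X;Z).

Here Z = f(Y) is a deterministic function of Y, forming X → Y → Z.

Original I(X;Y) = 0.0245 dits

After applying f:
P(X,Z) where Z=f(Y):
- P(X,Z=0) = P(X,Y=1)
- P(X,Z=1) = P(X,Y=0) + P(X,Y=2)

I(X;Z) = I(X;f(Y)) = 0.0012 dits

Verification: 0.0245 ≥ 0.0012 ✓

Information cannot be created by processing; the function f can only lose information about X.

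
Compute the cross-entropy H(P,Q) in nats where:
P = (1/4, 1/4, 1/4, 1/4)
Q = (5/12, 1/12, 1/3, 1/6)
1.5627 nats

Cross-entropy: H(P,Q) = -Σ p(x) log q(x)

Alternatively: H(P,Q) = H(P) + D_KL(P||Q)
H(P) = 1.3863 nats
D_KL(P||Q) = 0.1764 nats

H(P,Q) = 1.3863 + 0.1764 = 1.5627 nats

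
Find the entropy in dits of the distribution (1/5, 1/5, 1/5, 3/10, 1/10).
0.6762 dits

Shannon entropy is H(X) = -Σ p(x) log p(x).

For P = (1/5, 1/5, 1/5, 3/10, 1/10):
H = -1/5 × log_10(1/5) -1/5 × log_10(1/5) -1/5 × log_10(1/5) -3/10 × log_10(3/10) -1/10 × log_10(1/10)
H = 0.6762 dits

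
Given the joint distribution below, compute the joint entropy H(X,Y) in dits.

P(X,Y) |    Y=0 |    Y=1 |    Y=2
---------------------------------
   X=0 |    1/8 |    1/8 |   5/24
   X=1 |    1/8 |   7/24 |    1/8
0.7495 dits

Joint entropy is H(X,Y) = -Σ_{x,y} p(x,y) log p(x,y).

Summing over all non-zero entries:
H(X,Y) = -[1/8·log_10(1/8) + 1/8·log_10(1/8) + 5/24·log_10(5/24) + 1/8·log_10(1/8) + 7/24·log_10(7/24) + 1/8·log_10(1/8)]
H(X,Y) = 0.7495 dits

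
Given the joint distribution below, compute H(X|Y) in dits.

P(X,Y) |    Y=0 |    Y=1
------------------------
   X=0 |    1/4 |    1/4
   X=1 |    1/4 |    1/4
0.3010 dits

Using the chain rule: H(X|Y) = H(X,Y) - H(Y)

First, compute H(X,Y) = 0.6021 dits

Marginal P(Y) = (1/2, 1/2)
H(Y) = 0.3010 dits

H(X|Y) = H(X,Y) - H(Y) = 0.6021 - 0.3010 = 0.3010 dits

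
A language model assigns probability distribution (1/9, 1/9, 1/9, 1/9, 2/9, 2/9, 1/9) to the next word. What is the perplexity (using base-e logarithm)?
6.6138

Perplexity is e^H (or exp(H) for natural log).

First, H = -Σ p log p = 1.8892 nats
Perplexity = e^1.8892 = 6.6138

Interpretation: The model's uncertainty is equivalent to choosing uniformly among 6.6 options.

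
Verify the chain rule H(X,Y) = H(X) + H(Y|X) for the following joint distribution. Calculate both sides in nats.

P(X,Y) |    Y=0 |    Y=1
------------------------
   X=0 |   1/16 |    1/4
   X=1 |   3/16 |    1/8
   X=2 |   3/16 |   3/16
H(X,Y) = 1.7214, H(X) = 1.0948, H(Y|X) = 0.6266 (all in nats)

Chain rule: H(X,Y) = H(X) + H(Y|X)

Left side — joint entropy directly:
H(X,Y) = -Σ p(x,y) log p(x,y) = 1.7214 nats

Right side — compute H(Y|X) from the conditional distributions:
P(X) = (5/16, 5/16, 3/8), so H(X) = 1.0948 nats
H(Y|X) = Σ_x P(X=x) · H(Y|X=x):
  P(Y|X=0) = (1/5, 4/5), H(Y|X=0) = 0.5004, weight P(X=0) = 5/16
  P(Y|X=1) = (3/5, 2/5), H(Y|X=1) = 0.6730, weight P(X=1) = 5/16
  P(Y|X=2) = (1/2, 1/2), H(Y|X=2) = 0.6931, weight P(X=2) = 3/8
H(Y|X) = 0.6266 nats

H(X) + H(Y|X) = 1.0948 + 0.6266 = 1.7214 nats

Both sides equal 1.7214 nats. ✓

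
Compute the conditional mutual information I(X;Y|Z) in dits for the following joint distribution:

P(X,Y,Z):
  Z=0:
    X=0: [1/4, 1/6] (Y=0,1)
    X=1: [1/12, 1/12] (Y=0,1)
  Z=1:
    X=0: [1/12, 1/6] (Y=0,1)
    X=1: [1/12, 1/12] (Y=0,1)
0.0036 dits

Conditional mutual information: I(X;Y|Z) = H(X|Z) + H(Y|Z) - H(X,Y|Z)

H(Z) = 0.2950
H(X,Z) = 0.5683 → H(X|Z) = 0.2734
H(Y,Z) = 0.5898 → H(Y|Z) = 0.2948
H(X,Y,Z) = 0.8596 → H(X,Y|Z) = 0.5646

I(X;Y|Z) = 0.2734 + 0.2948 - 0.5646 = 0.0036 dits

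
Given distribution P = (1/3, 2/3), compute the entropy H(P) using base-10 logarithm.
0.2764 dits

Shannon entropy is H(X) = -Σ p(x) log p(x).

For P = (1/3, 2/3):
H = -1/3 × log_10(1/3) -2/3 × log_10(2/3)
H = 0.2764 dits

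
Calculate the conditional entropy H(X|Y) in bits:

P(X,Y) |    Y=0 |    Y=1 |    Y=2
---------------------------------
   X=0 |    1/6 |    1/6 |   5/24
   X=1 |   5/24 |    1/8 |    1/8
0.9772 bits

Using the chain rule: H(X|Y) = H(X,Y) - H(Y)

First, compute H(X,Y) = 2.5546 bits

Marginal P(Y) = (3/8, 7/24, 1/3)
H(Y) = 1.5774 bits

H(X|Y) = H(X,Y) - H(Y) = 2.5546 - 1.5774 = 0.9772 bits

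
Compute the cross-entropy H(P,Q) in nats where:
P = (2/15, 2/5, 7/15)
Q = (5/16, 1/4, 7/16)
1.0954 nats

Cross-entropy: H(P,Q) = -Σ p(x) log q(x)

Alternatively: H(P,Q) = H(P) + D_KL(P||Q)
H(P) = 0.9908 nats
D_KL(P||Q) = 0.1046 nats

H(P,Q) = 0.9908 + 0.1046 = 1.0954 nats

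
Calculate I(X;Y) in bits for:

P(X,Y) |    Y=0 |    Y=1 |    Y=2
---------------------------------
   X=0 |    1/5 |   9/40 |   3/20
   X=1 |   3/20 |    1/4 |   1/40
0.0613 bits

Mutual information: I(X;Y) = H(X) + H(Y) - H(X,Y)

Marginals:
P(X) = (23/40, 17/40), H(X) = 0.9837 bits
P(Y) = (7/20, 19/40, 7/40), H(Y) = 1.4803 bits

Joint entropy: H(X,Y) = 2.4027 bits

I(X;Y) = 0.9837 + 1.4803 - 2.4027 = 0.0613 bits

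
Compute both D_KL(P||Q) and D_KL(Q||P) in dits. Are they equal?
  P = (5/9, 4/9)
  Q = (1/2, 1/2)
D_KL(P||Q) = 0.0027, D_KL(Q||P) = 0.0027

KL divergence is not symmetric: D_KL(P||Q) ≠ D_KL(Q||P) in general.

D_KL(P||Q) = 0.0027 dits
D_KL(Q||P) = 0.0027 dits

In this case they happen to be equal (to 4 decimal places).

This asymmetry is why KL divergence is not a true distance metric.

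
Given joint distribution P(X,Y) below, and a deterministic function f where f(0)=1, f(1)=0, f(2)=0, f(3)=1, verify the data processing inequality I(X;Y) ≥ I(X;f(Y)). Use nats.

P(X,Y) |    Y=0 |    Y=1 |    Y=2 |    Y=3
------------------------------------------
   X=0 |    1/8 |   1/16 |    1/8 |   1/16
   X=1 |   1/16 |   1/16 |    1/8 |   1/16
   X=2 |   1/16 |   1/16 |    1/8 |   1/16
I(X;Y) = 0.0109, I(X;f(Y)) = 0.0048, inequality holds: 0.0109 ≥ 0.0048

Data Processing Inequality: For any Markov chain X → Y → Z, we have I(X;Y) ≥ I(X;Z).

Here Z = f(Y) is a deterministic function of Y, forming X → Y → Z.

Original I(X;Y) = 0.0109 nats

After applying f:
P(X,Z) where Z=f(Y):
- P(X,Z=0) = P(X,Y=1) + P(X,Y=2)
- P(X,Z=1) = P(X,Y=0) + P(X,Y=3)

I(X;Z) = I(X;f(Y)) = 0.0048 nats

Verification: 0.0109 ≥ 0.0048 ✓

Information cannot be created by processing; the function f can only lose information about X.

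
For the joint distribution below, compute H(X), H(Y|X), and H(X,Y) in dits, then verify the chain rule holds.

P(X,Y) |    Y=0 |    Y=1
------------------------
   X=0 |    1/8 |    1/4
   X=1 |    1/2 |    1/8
H(X,Y) = 0.5268, H(X) = 0.2873, H(Y|X) = 0.2395 (all in dits)

Chain rule: H(X,Y) = H(X) + H(Y|X)

Left side — joint entropy directly:
H(X,Y) = -Σ p(x,y) log p(x,y) = 0.5268 dits

Right side — compute H(Y|X) from the conditional distributions:
P(X) = (3/8, 5/8), so H(X) = 0.2873 dits
H(Y|X) = Σ_x P(X=x) · H(Y|X=x):
  P(Y|X=0) = (1/3, 2/3), H(Y|X=0) = 0.2764, weight P(X=0) = 3/8
  P(Y|X=1) = (4/5, 1/5), H(Y|X=1) = 0.2173, weight P(X=1) = 5/8
H(Y|X) = 0.2395 dits

H(X) + H(Y|X) = 0.2873 + 0.2395 = 0.5268 dits

Both sides equal 0.5268 dits. ✓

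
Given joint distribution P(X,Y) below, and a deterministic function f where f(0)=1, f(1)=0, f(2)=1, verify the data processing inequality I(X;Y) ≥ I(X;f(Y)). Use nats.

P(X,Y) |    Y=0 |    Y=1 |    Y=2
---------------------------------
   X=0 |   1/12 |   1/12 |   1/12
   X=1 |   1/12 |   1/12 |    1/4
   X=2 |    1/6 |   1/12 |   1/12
I(X;Y) = 0.0604, I(X;f(Y)) = 0.0073, inequality holds: 0.0604 ≥ 0.0073

Data Processing Inequality: For any Markov chain X → Y → Z, we have I(X;Y) ≥ I(X;Z).

Here Z = f(Y) is a deterministic function of Y, forming X → Y → Z.

Original I(X;Y) = 0.0604 nats

After applying f:
P(X,Z) where Z=f(Y):
- P(X,Z=0) = P(X,Y=1)
- P(X,Z=1) = P(X,Y=0) + P(X,Y=2)

I(X;Z) = I(X;f(Y)) = 0.0073 nats

Verification: 0.0604 ≥ 0.0073 ✓

Information cannot be created by processing; the function f can only lose information about X.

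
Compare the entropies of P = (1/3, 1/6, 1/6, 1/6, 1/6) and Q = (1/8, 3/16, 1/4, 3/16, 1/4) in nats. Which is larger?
Q

Computing entropies in nats:
H(P) = 1.5607
H(Q) = 1.5808

Distribution Q has higher entropy.

Intuition: The distribution closer to uniform (more spread out) has higher entropy.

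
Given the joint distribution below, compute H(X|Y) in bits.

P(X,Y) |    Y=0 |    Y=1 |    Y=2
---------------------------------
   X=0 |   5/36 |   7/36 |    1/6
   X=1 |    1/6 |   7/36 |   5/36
0.9964 bits

Using the chain rule: H(X|Y) = H(X,Y) - H(Y)

First, compute H(X,Y) = 2.5715 bits

Marginal P(Y) = (11/36, 7/18, 11/36)
H(Y) = 1.5752 bits

H(X|Y) = H(X,Y) - H(Y) = 2.5715 - 1.5752 = 0.9964 bits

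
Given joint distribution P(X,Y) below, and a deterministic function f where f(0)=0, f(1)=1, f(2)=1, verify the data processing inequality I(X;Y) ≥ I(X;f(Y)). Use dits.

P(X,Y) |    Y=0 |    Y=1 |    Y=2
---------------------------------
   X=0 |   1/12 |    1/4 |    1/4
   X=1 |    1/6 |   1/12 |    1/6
I(X;Y) = 0.0227, I(X;f(Y)) = 0.0185, inequality holds: 0.0227 ≥ 0.0185

Data Processing Inequality: For any Markov chain X → Y → Z, we have I(X;Y) ≥ I(X;Z).

Here Z = f(Y) is a deterministic function of Y, forming X → Y → Z.

Original I(X;Y) = 0.0227 dits

After applying f:
P(X,Z) where Z=f(Y):
- P(X,Z=0) = P(X,Y=0)
- P(X,Z=1) = P(X,Y=1) + P(X,Y=2)

I(X;Z) = I(X;f(Y)) = 0.0185 dits

Verification: 0.0227 ≥ 0.0185 ✓

Information cannot be created by processing; the function f can only lose information about X.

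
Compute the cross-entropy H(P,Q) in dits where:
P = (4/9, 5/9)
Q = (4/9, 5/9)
0.2983 dits

Cross-entropy: H(P,Q) = -Σ p(x) log q(x)

Alternatively: H(P,Q) = H(P) + D_KL(P||Q)
H(P) = 0.2983 dits
D_KL(P||Q) = 0.0000 dits

H(P,Q) = 0.2983 + 0.0000 = 0.2983 dits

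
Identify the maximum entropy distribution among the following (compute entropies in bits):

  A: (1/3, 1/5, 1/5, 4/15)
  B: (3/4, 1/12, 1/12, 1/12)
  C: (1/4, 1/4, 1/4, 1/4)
C

For a discrete distribution over n outcomes, entropy is maximized by the uniform distribution.

Computing entropies:
H(A) = 1.9656 bits
H(B) = 1.2075 bits
H(C) = 2.0000 bits

The uniform distribution (where all probabilities equal 1/4) achieves the maximum entropy of log_2(4) = 2.0000 bits.

Distribution C has the highest entropy.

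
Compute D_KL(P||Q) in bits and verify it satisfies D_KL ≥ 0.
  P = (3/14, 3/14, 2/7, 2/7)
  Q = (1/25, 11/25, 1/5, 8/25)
0.3968 bits

KL divergence satisfies the Gibbs inequality: D_KL(P||Q) ≥ 0 for all distributions P, Q.

D_KL(P||Q) = Σ p(x) log(p(x)/q(x))
Term by term:
  x=0: 3/14 × log_2[(3/14)/(1/25)] = 0.5189
  x=1: 3/14 × log_2[(3/14)/(11/25)] = -0.2224
  x=2: 2/7 × log_2[(2/7)/(1/5)] = 0.1470
  x=3: 2/7 × log_2[(2/7)/(8/25)] = -0.0467
D_KL(P||Q) = 0.3968 bits

D_KL(P||Q) = 0.3968 ≥ 0 ✓

This non-negativity is a fundamental property: relative entropy cannot be negative because it measures how different Q is from P.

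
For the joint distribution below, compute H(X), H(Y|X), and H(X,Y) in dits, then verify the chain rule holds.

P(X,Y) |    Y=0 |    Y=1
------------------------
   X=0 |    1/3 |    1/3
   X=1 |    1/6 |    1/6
H(X,Y) = 0.5775, H(X) = 0.2764, H(Y|X) = 0.3010 (all in dits)

Chain rule: H(X,Y) = H(X) + H(Y|X)

Left side — joint entropy directly:
H(X,Y) = -Σ p(x,y) log p(x,y) = 0.5775 dits

Right side — compute H(Y|X) from the conditional distributions:
P(X) = (2/3, 1/3), so H(X) = 0.2764 dits
H(Y|X) = Σ_x P(X=x) · H(Y|X=x):
  P(Y|X=0) = (1/2, 1/2), H(Y|X=0) = 0.3010, weight P(X=0) = 2/3
  P(Y|X=1) = (1/2, 1/2), H(Y|X=1) = 0.3010, weight P(X=1) = 1/3
H(Y|X) = 0.3010 dits

H(X) + H(Y|X) = 0.2764 + 0.3010 = 0.5775 dits

Both sides equal 0.5775 dits. ✓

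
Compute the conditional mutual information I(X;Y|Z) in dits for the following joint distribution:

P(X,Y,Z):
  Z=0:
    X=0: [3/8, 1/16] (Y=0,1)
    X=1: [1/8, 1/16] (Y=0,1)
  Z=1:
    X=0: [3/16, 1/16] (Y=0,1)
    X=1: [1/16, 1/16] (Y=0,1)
0.0111 dits

Conditional mutual information: I(X;Y|Z) = H(X|Z) + H(Y|Z) - H(X,Y|Z)

H(Z) = 0.2873
H(X,Z) = 0.5568 → H(X|Z) = 0.2695
H(Y,Z) = 0.5268 → H(Y|Z) = 0.2395
H(X,Y,Z) = 0.7852 → H(X,Y|Z) = 0.4979

I(X;Y|Z) = 0.2695 + 0.2395 - 0.4979 = 0.0111 dits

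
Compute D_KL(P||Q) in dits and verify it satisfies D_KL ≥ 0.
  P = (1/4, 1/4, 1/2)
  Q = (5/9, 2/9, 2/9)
0.1022 dits

KL divergence satisfies the Gibbs inequality: D_KL(P||Q) ≥ 0 for all distributions P, Q.

D_KL(P||Q) = Σ p(x) log(p(x)/q(x))
Term by term:
  x=0: 1/4 × log_10[(1/4)/(5/9)] = -0.0867
  x=1: 1/4 × log_10[(1/4)/(2/9)] = 0.0128
  x=2: 1/2 × log_10[(1/2)/(2/9)] = 0.1761
D_KL(P||Q) = 0.1022 dits

D_KL(P||Q) = 0.1022 ≥ 0 ✓

This non-negativity is a fundamental property: relative entropy cannot be negative because it measures how different Q is from P.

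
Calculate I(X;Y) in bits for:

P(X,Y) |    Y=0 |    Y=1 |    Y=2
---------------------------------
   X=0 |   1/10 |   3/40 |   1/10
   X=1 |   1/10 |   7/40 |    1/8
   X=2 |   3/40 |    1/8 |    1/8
0.0187 bits

Mutual information: I(X;Y) = H(X) + H(Y) - H(X,Y)

Marginals:
P(X) = (11/40, 2/5, 13/40), H(X) = 1.5679 bits
P(Y) = (11/40, 3/8, 7/20), H(Y) = 1.5729 bits

Joint entropy: H(X,Y) = 3.1222 bits

I(X;Y) = 1.5679 + 1.5729 - 3.1222 = 0.0187 bits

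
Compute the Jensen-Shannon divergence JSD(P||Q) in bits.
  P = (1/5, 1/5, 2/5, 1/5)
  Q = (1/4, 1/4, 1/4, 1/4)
0.0186 bits

Jensen-Shannon divergence is:
JSD(P||Q) = 0.5 × D_KL(P||M) + 0.5 × D_KL(Q||M)
where M = 0.5 × (P + Q) is the mixture distribution.

M = 0.5 × (1/5, 1/5, 2/5, 1/5) + 0.5 × (1/4, 1/4, 1/4, 1/4) = (9/40, 9/40, 13/40, 9/40)

D_KL(P||M) = 0.0179 bits
D_KL(Q||M) = 0.0194 bits

JSD(P||Q) = 0.5 × 0.0179 + 0.5 × 0.0194 = 0.0186 bits

Unlike KL divergence, JSD is symmetric and bounded: 0 ≤ JSD ≤ log(2).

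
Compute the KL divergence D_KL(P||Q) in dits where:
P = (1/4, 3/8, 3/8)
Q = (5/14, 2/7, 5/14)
0.0135 dits

KL divergence: D_KL(P||Q) = Σ p(x) log(p(x)/q(x))

Computing term by term:
  x=0: 1/4 × log_10[(1/4)/(5/14)] = 1/4 × -0.1549 = -0.0387
  x=1: 3/8 × log_10[(3/8)/(2/7)] = 3/8 × 0.1181 = 0.0443
  x=2: 3/8 × log_10[(3/8)/(5/14)] = 3/8 × 0.0212 = 0.0079

D_KL(P||Q) = 0.0135 dits

Note: KL divergence is always non-negative and equals 0 iff P = Q.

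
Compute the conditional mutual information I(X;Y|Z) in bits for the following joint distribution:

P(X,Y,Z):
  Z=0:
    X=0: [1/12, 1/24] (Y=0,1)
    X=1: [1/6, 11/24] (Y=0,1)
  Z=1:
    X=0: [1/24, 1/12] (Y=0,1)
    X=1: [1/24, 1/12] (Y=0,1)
0.0510 bits

Conditional mutual information: I(X;Y|Z) = H(X|Z) + H(Y|Z) - H(X,Y|Z)

H(Z) = 0.8113
H(X,Z) = 1.5488 → H(X|Z) = 0.7375
H(Y,Z) = 1.7296 → H(Y|Z) = 0.9183
H(X,Y,Z) = 2.4161 → H(X,Y|Z) = 1.6048

I(X;Y|Z) = 0.7375 + 0.9183 - 1.6048 = 0.0510 bits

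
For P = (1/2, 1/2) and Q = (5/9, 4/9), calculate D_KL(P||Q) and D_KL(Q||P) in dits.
D_KL(P||Q) = 0.0027, D_KL(Q||P) = 0.0027

KL divergence is not symmetric: D_KL(P||Q) ≠ D_KL(Q||P) in general.

D_KL(P||Q) = 0.0027 dits
D_KL(Q||P) = 0.0027 dits

In this case they happen to be equal (to 4 decimal places).

This asymmetry is why KL divergence is not a true distance metric.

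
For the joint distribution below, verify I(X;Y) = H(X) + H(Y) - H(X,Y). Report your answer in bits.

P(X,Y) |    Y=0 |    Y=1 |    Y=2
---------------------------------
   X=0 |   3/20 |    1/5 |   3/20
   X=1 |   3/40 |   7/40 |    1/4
I(X;Y) = 0.0378 bits

Mutual information has multiple equivalent forms:
- I(X;Y) = H(X) - H(X|Y)
- I(X;Y) = H(Y) - H(Y|X)
- I(X;Y) = H(X) + H(Y) - H(X,Y)

Computing all quantities:
H(X) = 1.0000, H(Y) = 1.5436, H(X,Y) = 2.5058
H(X|Y) = 0.9622, H(Y|X) = 1.5058

Verification:
H(X) - H(X|Y) = 1.0000 - 0.9622 = 0.0378
H(Y) - H(Y|X) = 1.5436 - 1.5058 = 0.0378
H(X) + H(Y) - H(X,Y) = 1.0000 + 1.5436 - 2.5058 = 0.0378

All forms give I(X;Y) = 0.0378 bits. ✓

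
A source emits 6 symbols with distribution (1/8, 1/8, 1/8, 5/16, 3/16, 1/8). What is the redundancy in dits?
0.0324 dits

Redundancy measures how far a source is from maximum entropy:
R = H_max - H(X)

Maximum entropy for 6 symbols: H_max = log_10(6) = 0.7782 dits
Actual entropy: H(X) = 0.7457 dits
Redundancy: R = 0.7782 - 0.7457 = 0.0324 dits

This redundancy represents potential for compression: the source could be compressed by 0.0324 dits per symbol.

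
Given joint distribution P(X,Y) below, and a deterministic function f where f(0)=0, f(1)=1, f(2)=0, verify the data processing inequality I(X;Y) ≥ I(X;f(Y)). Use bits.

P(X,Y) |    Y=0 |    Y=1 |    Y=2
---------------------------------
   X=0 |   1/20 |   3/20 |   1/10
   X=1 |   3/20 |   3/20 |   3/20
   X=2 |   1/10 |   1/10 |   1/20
I(X;Y) = 0.0395, I(X;f(Y)) = 0.0150, inequality holds: 0.0395 ≥ 0.0150

Data Processing Inequality: For any Markov chain X → Y → Z, we have I(X;Y) ≥ I(X;Z).

Here Z = f(Y) is a deterministic function of Y, forming X → Y → Z.

Original I(X;Y) = 0.0395 bits

After applying f:
P(X,Z) where Z=f(Y):
- P(X,Z=0) = P(X,Y=0) + P(X,Y=2)
- P(X,Z=1) = P(X,Y=1)

I(X;Z) = I(X;f(Y)) = 0.0150 bits

Verification: 0.0395 ≥ 0.0150 ✓

Information cannot be created by processing; the function f can only lose information about X.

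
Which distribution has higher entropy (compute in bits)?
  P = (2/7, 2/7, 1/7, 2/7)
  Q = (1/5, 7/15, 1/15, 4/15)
P

Computing entropies in bits:
H(P) = 1.9502
H(Q) = 1.7465

Distribution P has higher entropy.

Intuition: The distribution closer to uniform (more spread out) has higher entropy.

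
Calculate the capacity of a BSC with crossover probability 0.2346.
0.2141 bits

For a binary symmetric channel (BSC) with error probability p:
Capacity C = 1 - H(p) bits per symbol

where H(p) = -p log₂(p) - (1-p) log₂(1-p) is the binary entropy function.

H(0.2346) = 0.7859 bits
C = 1 - 0.7859 = 0.2141 bits per symbol

This means we can reliably transmit up to 0.2141 bits of information per channel use.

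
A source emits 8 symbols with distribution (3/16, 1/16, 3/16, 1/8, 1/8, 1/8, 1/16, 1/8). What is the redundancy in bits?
0.0944 bits

Redundancy measures how far a source is from maximum entropy:
R = H_max - H(X)

Maximum entropy for 8 symbols: H_max = log_2(8) = 3.0000 bits
Actual entropy: H(X) = 2.9056 bits
Redundancy: R = 3.0000 - 2.9056 = 0.0944 bits

This redundancy represents potential for compression: the source could be compressed by 0.0944 bits per symbol.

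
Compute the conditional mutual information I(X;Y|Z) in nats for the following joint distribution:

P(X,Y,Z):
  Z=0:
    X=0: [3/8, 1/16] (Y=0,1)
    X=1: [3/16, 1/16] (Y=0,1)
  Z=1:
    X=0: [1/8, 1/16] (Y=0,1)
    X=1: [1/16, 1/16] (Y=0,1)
0.0103 nats

Conditional mutual information: I(X;Y|Z) = H(X|Z) + H(Y|Z) - H(X,Y|Z)

H(Z) = 0.6211
H(X,Z) = 1.2820 → H(X|Z) = 0.6610
H(Y,Z) = 1.1574 → H(Y|Z) = 0.5363
H(X,Y,Z) = 1.8080 → H(X,Y|Z) = 1.1870

I(X;Y|Z) = 0.6610 + 0.5363 - 1.1870 = 0.0103 nats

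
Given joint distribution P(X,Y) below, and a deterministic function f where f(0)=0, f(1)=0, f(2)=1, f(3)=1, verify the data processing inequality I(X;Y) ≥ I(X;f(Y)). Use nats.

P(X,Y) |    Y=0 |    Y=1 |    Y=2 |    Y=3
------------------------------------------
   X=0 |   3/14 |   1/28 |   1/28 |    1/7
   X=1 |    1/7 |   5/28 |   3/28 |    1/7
I(X;Y) = 0.0676, I(X;f(Y)) = 0.0002, inequality holds: 0.0676 ≥ 0.0002

Data Processing Inequality: For any Markov chain X → Y → Z, we have I(X;Y) ≥ I(X;Z).

Here Z = f(Y) is a deterministic function of Y, forming X → Y → Z.

Original I(X;Y) = 0.0676 nats

After applying f:
P(X,Z) where Z=f(Y):
- P(X,Z=0) = P(X,Y=0) + P(X,Y=1)
- P(X,Z=1) = P(X,Y=2) + P(X,Y=3)

I(X;Z) = I(X;f(Y)) = 0.0002 nats

Verification: 0.0676 ≥ 0.0002 ✓

Information cannot be created by processing; the function f can only lose information about X.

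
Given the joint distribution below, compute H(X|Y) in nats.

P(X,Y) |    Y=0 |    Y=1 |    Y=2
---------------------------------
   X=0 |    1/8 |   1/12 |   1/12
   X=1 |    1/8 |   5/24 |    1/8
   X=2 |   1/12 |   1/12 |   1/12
1.0486 nats

Using the chain rule: H(X|Y) = H(X,Y) - H(Y)

First, compute H(X,Y) = 2.1420 nats

Marginal P(Y) = (1/3, 3/8, 7/24)
H(Y) = 1.0934 nats

H(X|Y) = H(X,Y) - H(Y) = 2.1420 - 1.0934 = 1.0486 nats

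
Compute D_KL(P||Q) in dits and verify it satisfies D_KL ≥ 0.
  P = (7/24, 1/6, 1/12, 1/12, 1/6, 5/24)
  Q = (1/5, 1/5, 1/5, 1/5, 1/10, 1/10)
0.0746 dits

KL divergence satisfies the Gibbs inequality: D_KL(P||Q) ≥ 0 for all distributions P, Q.

D_KL(P||Q) = Σ p(x) log(p(x)/q(x))
Term by term:
  x=0: 7/24 × log_10[(7/24)/(1/5)] = 0.0478
  x=1: 1/6 × log_10[(1/6)/(1/5)] = -0.0132
  x=2: 1/12 × log_10[(1/12)/(1/5)] = -0.0317
  x=3: 1/12 × log_10[(1/12)/(1/5)] = -0.0317
  x=4: 1/6 × log_10[(1/6)/(1/10)] = 0.0370
  x=5: 5/24 × log_10[(5/24)/(1/10)] = 0.0664
D_KL(P||Q) = 0.0746 dits

D_KL(P||Q) = 0.0746 ≥ 0 ✓

This non-negativity is a fundamental property: relative entropy cannot be negative because it measures how different Q is from P.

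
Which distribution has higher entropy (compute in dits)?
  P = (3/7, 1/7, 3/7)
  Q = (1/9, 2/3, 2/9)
P

Computing entropies in dits:
H(P) = 0.4361
H(Q) = 0.3686

Distribution P has higher entropy.

Intuition: The distribution closer to uniform (more spread out) has higher entropy.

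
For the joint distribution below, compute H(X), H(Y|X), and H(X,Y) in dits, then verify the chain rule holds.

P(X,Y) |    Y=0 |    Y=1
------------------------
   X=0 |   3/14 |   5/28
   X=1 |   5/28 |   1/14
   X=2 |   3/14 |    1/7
H(X,Y) = 0.7565, H(X) = 0.4696, H(Y|X) = 0.2869 (all in dits)

Chain rule: H(X,Y) = H(X) + H(Y|X)

Left side — joint entropy directly:
H(X,Y) = -Σ p(x,y) log p(x,y) = 0.7565 dits

Right side — compute H(Y|X) from the conditional distributions:
P(X) = (11/28, 1/4, 5/14), so H(X) = 0.4696 dits
H(Y|X) = Σ_x P(X=x) · H(Y|X=x):
  P(Y|X=0) = (6/11, 5/11), H(Y|X=0) = 0.2992, weight P(X=0) = 11/28
  P(Y|X=1) = (5/7, 2/7), H(Y|X=1) = 0.2598, weight P(X=1) = 1/4
  P(Y|X=2) = (3/5, 2/5), H(Y|X=2) = 0.2923, weight P(X=2) = 5/14
H(Y|X) = 0.2869 dits

H(X) + H(Y|X) = 0.4696 + 0.2869 = 0.7565 dits

Both sides equal 0.7565 dits. ✓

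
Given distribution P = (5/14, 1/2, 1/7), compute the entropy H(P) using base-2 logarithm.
1.4316 bits

Shannon entropy is H(X) = -Σ p(x) log p(x).

For P = (5/14, 1/2, 1/7):
H = -5/14 × log_2(5/14) -1/2 × log_2(1/2) -1/7 × log_2(1/7)
H = 1.4316 bits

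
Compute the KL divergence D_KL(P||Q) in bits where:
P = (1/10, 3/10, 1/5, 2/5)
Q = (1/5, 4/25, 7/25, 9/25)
0.1358 bits

KL divergence: D_KL(P||Q) = Σ p(x) log(p(x)/q(x))

Computing term by term:
  x=0: 1/10 × log_2[(1/10)/(1/5)] = 1/10 × -1.0000 = -0.1000
  x=1: 3/10 × log_2[(3/10)/(4/25)] = 3/10 × 0.9069 = 0.2721
  x=2: 1/5 × log_2[(1/5)/(7/25)] = 1/5 × -0.4854 = -0.0971
  x=3: 2/5 × log_2[(2/5)/(9/25)] = 2/5 × 0.1520 = 0.0608

D_KL(P||Q) = 0.1358 bits

Note: KL divergence is always non-negative and equals 0 iff P = Q.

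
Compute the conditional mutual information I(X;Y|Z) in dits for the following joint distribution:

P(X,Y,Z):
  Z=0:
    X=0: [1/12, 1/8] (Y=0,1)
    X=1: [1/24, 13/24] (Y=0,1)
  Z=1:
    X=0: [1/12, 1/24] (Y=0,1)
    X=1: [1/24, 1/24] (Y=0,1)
0.0251 dits

Conditional mutual information: I(X;Y|Z) = H(X|Z) + H(Y|Z) - H(X,Y|Z)

H(Z) = 0.2222
H(X,Z) = 0.4813 → H(X|Z) = 0.2590
H(Y,Z) = 0.4331 → H(Y|Z) = 0.2109
H(X,Y,Z) = 0.6670 → H(X,Y|Z) = 0.4448

I(X;Y|Z) = 0.2590 + 0.2109 - 0.4448 = 0.0251 dits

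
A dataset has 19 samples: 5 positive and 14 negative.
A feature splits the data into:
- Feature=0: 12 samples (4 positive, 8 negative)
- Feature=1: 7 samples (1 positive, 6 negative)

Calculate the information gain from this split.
0.0335 bits

Information Gain = H(Y) - H(Y|Feature)

Before split:
P(positive) = 5/19 = 0.2632
H(Y) = 0.8315 bits

After split:
Feature=0: H = 0.9183 bits (weight = 12/19)
Feature=1: H = 0.5917 bits (weight = 7/19)
H(Y|Feature) = (12/19)×0.9183 + (7/19)×0.5917 = 0.7980 bits

Information Gain = 0.8315 - 0.7980 = 0.0335 bits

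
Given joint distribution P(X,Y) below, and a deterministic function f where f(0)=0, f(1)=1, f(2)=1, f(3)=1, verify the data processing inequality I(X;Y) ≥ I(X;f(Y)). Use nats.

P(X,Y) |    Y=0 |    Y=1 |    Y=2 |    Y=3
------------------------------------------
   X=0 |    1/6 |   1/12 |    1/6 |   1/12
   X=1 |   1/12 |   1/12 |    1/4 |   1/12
I(X;Y) = 0.0225, I(X;f(Y)) = 0.0188, inequality holds: 0.0225 ≥ 0.0188

Data Processing Inequality: For any Markov chain X → Y → Z, we have I(X;Y) ≥ I(X;Z).

Here Z = f(Y) is a deterministic function of Y, forming X → Y → Z.

Original I(X;Y) = 0.0225 nats

After applying f:
P(X,Z) where Z=f(Y):
- P(X,Z=0) = P(X,Y=0)
- P(X,Z=1) = P(X,Y=1) + P(X,Y=2) + P(X,Y=3)

I(X;Z) = I(X;f(Y)) = 0.0188 nats

Verification: 0.0225 ≥ 0.0188 ✓

Information cannot be created by processing; the function f can only lose information about X.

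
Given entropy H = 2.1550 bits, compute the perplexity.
4.4537

Perplexity is 2^H (or exp(H) for natural log).

H = 2.1550 bits
Perplexity = 2^2.1550 = 4.4537

Interpretation: The model's uncertainty is equivalent to choosing uniformly among 4.5 options.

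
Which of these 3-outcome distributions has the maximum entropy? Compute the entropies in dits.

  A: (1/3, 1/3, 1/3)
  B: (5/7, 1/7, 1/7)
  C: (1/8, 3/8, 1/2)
A

For a discrete distribution over n outcomes, entropy is maximized by the uniform distribution.

Computing entropies:
H(A) = 0.4771 dits
H(B) = 0.3458 dits
H(C) = 0.4231 dits

The uniform distribution (where all probabilities equal 1/3) achieves the maximum entropy of log_10(3) = 0.4771 dits.

Distribution A has the highest entropy.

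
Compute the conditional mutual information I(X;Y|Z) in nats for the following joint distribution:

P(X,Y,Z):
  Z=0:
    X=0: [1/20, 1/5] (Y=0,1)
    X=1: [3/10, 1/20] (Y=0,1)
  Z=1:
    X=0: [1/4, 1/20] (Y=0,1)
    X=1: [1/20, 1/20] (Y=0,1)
0.1593 nats

Conditional mutual information: I(X;Y|Z) = H(X|Z) + H(Y|Z) - H(X,Y|Z)

H(Z) = 0.6730
H(X,Z) = 1.3055 → H(X|Z) = 0.6325
H(Y,Z) = 1.3055 → H(Y|Z) = 0.6325
H(X,Y,Z) = 1.7786 → H(X,Y|Z) = 1.1056

I(X;Y|Z) = 0.6325 + 0.6325 - 1.1056 = 0.1593 nats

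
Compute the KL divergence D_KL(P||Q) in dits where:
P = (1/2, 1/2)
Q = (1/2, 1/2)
0.0000 dits

KL divergence: D_KL(P||Q) = Σ p(x) log(p(x)/q(x))

Computing term by term:
  x=0: 1/2 × log_10[(1/2)/(1/2)] = 1/2 × 0.0000 = 0.0000
  x=1: 1/2 × log_10[(1/2)/(1/2)] = 1/2 × 0.0000 = 0.0000

D_KL(P||Q) = 0.0000 dits

Note: KL divergence is always non-negative and equals 0 iff P = Q.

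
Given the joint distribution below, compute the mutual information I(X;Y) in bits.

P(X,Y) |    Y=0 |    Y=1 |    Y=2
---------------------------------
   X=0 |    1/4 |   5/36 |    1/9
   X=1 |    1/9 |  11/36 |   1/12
0.0886 bits

Mutual information: I(X;Y) = H(X) + H(Y) - H(X,Y)

Marginals:
P(X) = (1/2, 1/2), H(X) = 1.0000 bits
P(Y) = (13/36, 4/9, 7/36), H(Y) = 1.5100 bits

Joint entropy: H(X,Y) = 2.4214 bits

I(X;Y) = 1.0000 + 1.5100 - 2.4214 = 0.0886 bits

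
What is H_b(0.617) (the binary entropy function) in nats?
0.6655 nats

The binary entropy function is:
H(p) = -p log(p) - (1-p) log(1-p)

H(0.617) = -0.617 × log_e(0.617) - 0.383 × log_e(0.383)
H(0.617) = 0.6655 nats

Note: Binary entropy is maximized at p=0.5 (H=1 bit) and minimized at p=0 or p=1 (H=0).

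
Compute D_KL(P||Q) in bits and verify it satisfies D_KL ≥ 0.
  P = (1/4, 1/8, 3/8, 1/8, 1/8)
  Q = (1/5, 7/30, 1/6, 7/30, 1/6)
0.2422 bits

KL divergence satisfies the Gibbs inequality: D_KL(P||Q) ≥ 0 for all distributions P, Q.

D_KL(P||Q) = Σ p(x) log(p(x)/q(x))
Term by term:
  x=0: 1/4 × log_2[(1/4)/(1/5)] = 0.0805
  x=1: 1/8 × log_2[(1/8)/(7/30)] = -0.1126
  x=2: 3/8 × log_2[(3/8)/(1/6)] = 0.4387
  x=3: 1/8 × log_2[(1/8)/(7/30)] = -0.1126
  x=4: 1/8 × log_2[(1/8)/(1/6)] = -0.0519
D_KL(P||Q) = 0.2422 bits

D_KL(P||Q) = 0.2422 ≥ 0 ✓

This non-negativity is a fundamental property: relative entropy cannot be negative because it measures how different Q is from P.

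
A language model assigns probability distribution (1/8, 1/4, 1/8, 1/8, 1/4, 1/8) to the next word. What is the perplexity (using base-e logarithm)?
5.6569

Perplexity is e^H (or exp(H) for natural log).

First, H = -Σ p log p = 1.7329 nats
Perplexity = e^1.7329 = 5.6569

Interpretation: The model's uncertainty is equivalent to choosing uniformly among 5.7 options.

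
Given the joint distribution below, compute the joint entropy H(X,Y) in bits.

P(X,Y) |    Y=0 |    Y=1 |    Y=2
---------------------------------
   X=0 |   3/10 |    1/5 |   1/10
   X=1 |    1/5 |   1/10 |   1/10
2.4464 bits

Joint entropy is H(X,Y) = -Σ_{x,y} p(x,y) log p(x,y).

Summing over all non-zero entries:
H(X,Y) = -[3/10·log_2(3/10) + 1/5·log_2(1/5) + 1/10·log_2(1/10) + 1/5·log_2(1/5) + 1/10·log_2(1/10) + 1/10·log_2(1/10)]
H(X,Y) = 2.4464 bits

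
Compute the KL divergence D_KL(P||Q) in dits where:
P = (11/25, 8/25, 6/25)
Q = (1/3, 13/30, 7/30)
0.0139 dits

KL divergence: D_KL(P||Q) = Σ p(x) log(p(x)/q(x))

Computing term by term:
  x=0: 11/25 × log_10[(11/25)/(1/3)] = 11/25 × 0.1206 = 0.0531
  x=1: 8/25 × log_10[(8/25)/(13/30)] = 8/25 × -0.1317 = -0.0421
  x=2: 6/25 × log_10[(6/25)/(7/30)] = 6/25 × 0.0122 = 0.0029

D_KL(P||Q) = 0.0139 dits

Note: KL divergence is always non-negative and equals 0 iff P = Q.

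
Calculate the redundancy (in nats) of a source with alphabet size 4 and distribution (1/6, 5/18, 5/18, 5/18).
0.0202 nats

Redundancy measures how far a source is from maximum entropy:
R = H_max - H(X)

Maximum entropy for 4 symbols: H_max = log_e(4) = 1.3863 nats
Actual entropy: H(X) = 1.3661 nats
Redundancy: R = 1.3863 - 1.3661 = 0.0202 nats

This redundancy represents potential for compression: the source could be compressed by 0.0202 nats per symbol.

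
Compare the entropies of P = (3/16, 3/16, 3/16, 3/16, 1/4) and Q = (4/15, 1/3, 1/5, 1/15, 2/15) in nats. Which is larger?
P

Computing entropies in nats:
H(P) = 1.6021
H(Q) = 1.4898

Distribution P has higher entropy.

Intuition: The distribution closer to uniform (more spread out) has higher entropy.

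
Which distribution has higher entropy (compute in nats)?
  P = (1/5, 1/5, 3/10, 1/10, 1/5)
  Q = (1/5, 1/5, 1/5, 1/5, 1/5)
Q

Computing entropies in nats:
H(P) = 1.5571
H(Q) = 1.6094

Distribution Q has higher entropy.

Intuition: The distribution closer to uniform (more spread out) has higher entropy.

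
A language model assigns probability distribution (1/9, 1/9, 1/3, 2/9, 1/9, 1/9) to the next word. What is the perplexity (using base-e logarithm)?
5.3494

Perplexity is e^H (or exp(H) for natural log).

First, H = -Σ p log p = 1.6770 nats
Perplexity = e^1.6770 = 5.3494

Interpretation: The model's uncertainty is equivalent to choosing uniformly among 5.3 options.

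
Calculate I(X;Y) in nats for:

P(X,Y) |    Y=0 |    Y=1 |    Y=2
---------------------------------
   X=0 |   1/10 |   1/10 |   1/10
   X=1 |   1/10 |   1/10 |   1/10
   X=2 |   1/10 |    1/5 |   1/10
0.0138 nats

Mutual information: I(X;Y) = H(X) + H(Y) - H(X,Y)

Marginals:
P(X) = (3/10, 3/10, 2/5), H(X) = 1.0889 nats
P(Y) = (3/10, 2/5, 3/10), H(Y) = 1.0889 nats

Joint entropy: H(X,Y) = 2.1640 nats

I(X;Y) = 1.0889 + 1.0889 - 2.1640 = 0.0138 nats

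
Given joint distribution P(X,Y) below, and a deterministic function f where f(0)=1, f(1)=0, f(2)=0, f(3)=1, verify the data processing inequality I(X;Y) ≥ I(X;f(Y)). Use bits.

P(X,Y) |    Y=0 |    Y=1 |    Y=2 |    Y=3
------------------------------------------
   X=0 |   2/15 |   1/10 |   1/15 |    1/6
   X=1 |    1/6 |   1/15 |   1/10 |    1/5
I(X;Y) = 0.0113, I(X;f(Y)) = 0.0016, inequality holds: 0.0113 ≥ 0.0016

Data Processing Inequality: For any Markov chain X → Y → Z, we have I(X;Y) ≥ I(X;Z).

Here Z = f(Y) is a deterministic function of Y, forming X → Y → Z.

Original I(X;Y) = 0.0113 bits

After applying f:
P(X,Z) where Z=f(Y):
- P(X,Z=0) = P(X,Y=1) + P(X,Y=2)
- P(X,Z=1) = P(X,Y=0) + P(X,Y=3)

I(X;Z) = I(X;f(Y)) = 0.0016 bits

Verification: 0.0113 ≥ 0.0016 ✓

Information cannot be created by processing; the function f can only lose information about X.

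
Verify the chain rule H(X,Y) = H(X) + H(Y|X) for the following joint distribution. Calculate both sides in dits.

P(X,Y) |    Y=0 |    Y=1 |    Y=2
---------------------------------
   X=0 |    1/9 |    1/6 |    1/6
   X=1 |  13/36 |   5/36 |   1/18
H(X,Y) = 0.7140, H(X) = 0.2983, H(Y|X) = 0.4156 (all in dits)

Chain rule: H(X,Y) = H(X) + H(Y|X)

Left side — joint entropy directly:
H(X,Y) = -Σ p(x,y) log p(x,y) = 0.7140 dits

Right side — compute H(Y|X) from the conditional distributions:
P(X) = (4/9, 5/9), so H(X) = 0.2983 dits
H(Y|X) = Σ_x P(X=x) · H(Y|X=x):
  P(Y|X=0) = (1/4, 3/8, 3/8), H(Y|X=0) = 0.4700, weight P(X=0) = 4/9
  P(Y|X=1) = (13/20, 1/4, 1/10), H(Y|X=1) = 0.3721, weight P(X=1) = 5/9
H(Y|X) = 0.4156 dits

H(X) + H(Y|X) = 0.2983 + 0.4156 = 0.7140 dits

Both sides equal 0.7140 dits. ✓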